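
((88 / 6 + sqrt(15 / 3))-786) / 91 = -178 / 21 + sqrt(5) / 91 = -8.45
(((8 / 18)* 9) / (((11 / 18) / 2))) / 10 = 72 / 55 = 1.31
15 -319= -304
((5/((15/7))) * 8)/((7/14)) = 112/3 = 37.33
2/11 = 0.18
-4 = -4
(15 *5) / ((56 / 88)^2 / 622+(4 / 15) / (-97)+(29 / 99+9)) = 24638897250 / 3052211141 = 8.07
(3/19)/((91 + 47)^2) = 1/120612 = 0.00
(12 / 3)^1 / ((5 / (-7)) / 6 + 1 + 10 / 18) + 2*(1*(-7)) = -2030 / 181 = -11.22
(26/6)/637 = 1/147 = 0.01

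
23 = 23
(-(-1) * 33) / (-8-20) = -33 / 28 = -1.18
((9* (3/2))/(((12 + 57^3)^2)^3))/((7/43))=43/20925725051962305449921393156250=0.00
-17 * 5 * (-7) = 595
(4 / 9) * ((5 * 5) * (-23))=-2300 / 9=-255.56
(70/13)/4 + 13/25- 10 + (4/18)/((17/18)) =-87279/11050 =-7.90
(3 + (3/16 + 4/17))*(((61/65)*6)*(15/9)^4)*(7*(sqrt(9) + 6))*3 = 49692125/1768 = 28106.41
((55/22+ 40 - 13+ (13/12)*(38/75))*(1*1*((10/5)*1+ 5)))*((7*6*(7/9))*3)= 4638046/225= 20613.54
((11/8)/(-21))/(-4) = 11/672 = 0.02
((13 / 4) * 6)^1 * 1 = 39 / 2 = 19.50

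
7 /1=7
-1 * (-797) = 797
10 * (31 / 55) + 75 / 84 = 2011 / 308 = 6.53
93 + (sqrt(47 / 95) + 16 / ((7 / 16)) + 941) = sqrt(4465) / 95 + 7494 / 7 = 1071.27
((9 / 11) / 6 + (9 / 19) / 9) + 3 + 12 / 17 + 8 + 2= 98737 / 7106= 13.89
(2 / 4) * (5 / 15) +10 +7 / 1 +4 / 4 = 109 / 6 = 18.17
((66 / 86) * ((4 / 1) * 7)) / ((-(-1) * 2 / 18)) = 8316 / 43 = 193.40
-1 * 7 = -7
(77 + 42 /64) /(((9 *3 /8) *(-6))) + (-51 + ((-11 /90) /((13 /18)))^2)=-54.81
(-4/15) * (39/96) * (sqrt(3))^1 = -0.19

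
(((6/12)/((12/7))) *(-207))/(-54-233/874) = 211071/189716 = 1.11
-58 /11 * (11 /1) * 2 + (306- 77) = 113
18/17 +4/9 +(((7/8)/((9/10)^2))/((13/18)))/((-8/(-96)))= 38690/1989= 19.45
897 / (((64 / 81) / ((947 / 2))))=68806179 / 128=537548.27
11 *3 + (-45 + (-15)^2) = 213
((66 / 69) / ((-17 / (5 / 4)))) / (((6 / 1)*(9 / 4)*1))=-55 / 10557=-0.01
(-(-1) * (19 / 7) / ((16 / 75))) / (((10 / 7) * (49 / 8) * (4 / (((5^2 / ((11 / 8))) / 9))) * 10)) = 475 / 6468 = 0.07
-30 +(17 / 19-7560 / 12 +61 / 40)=-499761 / 760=-657.58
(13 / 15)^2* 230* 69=178802 / 15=11920.13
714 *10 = 7140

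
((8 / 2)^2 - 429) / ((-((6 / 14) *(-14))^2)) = 413 / 36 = 11.47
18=18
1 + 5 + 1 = 7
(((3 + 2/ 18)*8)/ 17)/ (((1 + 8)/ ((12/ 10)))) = 448/ 2295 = 0.20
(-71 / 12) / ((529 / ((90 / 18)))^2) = -1775 / 3358092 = -0.00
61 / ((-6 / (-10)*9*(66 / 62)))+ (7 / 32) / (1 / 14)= 194939 / 14256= 13.67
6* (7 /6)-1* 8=-1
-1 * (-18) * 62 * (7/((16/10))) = 9765/2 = 4882.50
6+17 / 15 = 107 / 15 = 7.13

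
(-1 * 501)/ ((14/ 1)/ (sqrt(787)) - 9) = 7014 * sqrt(787)/ 63551 + 3548583/ 63551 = 58.93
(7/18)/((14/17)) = 17/36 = 0.47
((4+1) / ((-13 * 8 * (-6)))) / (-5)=-1 / 624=-0.00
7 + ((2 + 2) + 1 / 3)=34 / 3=11.33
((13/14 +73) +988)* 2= 14867/7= 2123.86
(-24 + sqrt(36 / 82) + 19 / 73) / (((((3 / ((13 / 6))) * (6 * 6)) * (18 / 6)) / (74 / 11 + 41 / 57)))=-105187901 / 88978824 + 60697 * sqrt(82) / 16658136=-1.15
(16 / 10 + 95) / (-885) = -161 / 1475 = -0.11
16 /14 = 8 /7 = 1.14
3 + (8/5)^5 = 42143/3125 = 13.49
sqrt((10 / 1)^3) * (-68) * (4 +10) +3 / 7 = 3 / 7 - 9520 * sqrt(10) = -30104.45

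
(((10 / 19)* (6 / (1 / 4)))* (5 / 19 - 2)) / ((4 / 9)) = -17820 / 361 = -49.36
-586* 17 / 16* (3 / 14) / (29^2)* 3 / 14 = -0.03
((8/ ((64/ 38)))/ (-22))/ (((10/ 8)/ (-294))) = 2793/ 55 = 50.78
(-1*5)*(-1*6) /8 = 15 /4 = 3.75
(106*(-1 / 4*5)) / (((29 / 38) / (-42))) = 211470 / 29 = 7292.07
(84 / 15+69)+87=808 / 5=161.60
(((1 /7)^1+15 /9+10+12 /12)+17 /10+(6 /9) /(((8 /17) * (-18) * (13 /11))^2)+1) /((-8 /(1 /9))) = -0.22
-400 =-400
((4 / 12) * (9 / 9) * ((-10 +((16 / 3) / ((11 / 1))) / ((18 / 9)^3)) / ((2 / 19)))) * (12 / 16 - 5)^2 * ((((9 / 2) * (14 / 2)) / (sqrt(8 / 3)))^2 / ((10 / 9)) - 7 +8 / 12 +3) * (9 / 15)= -71656720859 / 633600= -113094.57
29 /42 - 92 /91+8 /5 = 499 /390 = 1.28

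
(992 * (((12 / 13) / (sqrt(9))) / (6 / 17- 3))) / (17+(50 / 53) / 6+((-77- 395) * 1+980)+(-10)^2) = -446896 / 2422875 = -0.18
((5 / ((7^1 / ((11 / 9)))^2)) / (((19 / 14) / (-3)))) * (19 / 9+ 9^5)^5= -51302471321295109535848096000000 / 212044959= -241941480539016773022404.60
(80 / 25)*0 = 0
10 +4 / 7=74 / 7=10.57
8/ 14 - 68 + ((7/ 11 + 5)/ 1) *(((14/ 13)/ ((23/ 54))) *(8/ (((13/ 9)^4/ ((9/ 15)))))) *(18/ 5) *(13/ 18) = -33601441144/ 1264538275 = -26.57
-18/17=-1.06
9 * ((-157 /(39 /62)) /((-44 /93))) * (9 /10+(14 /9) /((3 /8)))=205645351 /8580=23967.99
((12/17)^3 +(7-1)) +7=13.35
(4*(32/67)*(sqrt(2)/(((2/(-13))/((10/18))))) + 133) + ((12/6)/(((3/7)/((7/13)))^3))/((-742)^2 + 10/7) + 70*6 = 63211477240996/114306467301 -4160*sqrt(2)/603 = 543.24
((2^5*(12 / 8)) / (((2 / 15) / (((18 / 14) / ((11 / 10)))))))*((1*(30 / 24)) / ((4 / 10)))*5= 6574.68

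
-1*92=-92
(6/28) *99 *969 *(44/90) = 351747/35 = 10049.91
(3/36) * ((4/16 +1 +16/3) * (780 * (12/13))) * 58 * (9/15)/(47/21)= 6141.83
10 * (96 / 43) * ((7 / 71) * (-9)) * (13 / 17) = -15.15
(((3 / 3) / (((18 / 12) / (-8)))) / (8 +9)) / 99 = -16 / 5049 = -0.00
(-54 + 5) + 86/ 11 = -453/ 11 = -41.18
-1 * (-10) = 10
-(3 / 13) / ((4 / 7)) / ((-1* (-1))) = -21 / 52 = -0.40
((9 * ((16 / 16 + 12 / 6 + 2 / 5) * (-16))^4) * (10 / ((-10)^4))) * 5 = 6157836288 / 15625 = 394101.52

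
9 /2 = 4.50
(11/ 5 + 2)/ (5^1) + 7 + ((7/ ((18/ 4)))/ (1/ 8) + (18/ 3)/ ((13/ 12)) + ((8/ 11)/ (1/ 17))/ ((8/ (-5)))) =18.10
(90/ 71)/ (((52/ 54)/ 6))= 7290/ 923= 7.90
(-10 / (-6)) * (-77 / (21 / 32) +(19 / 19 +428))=4675 / 9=519.44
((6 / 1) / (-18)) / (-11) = 1 / 33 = 0.03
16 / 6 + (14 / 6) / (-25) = 193 / 75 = 2.57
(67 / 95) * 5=3.53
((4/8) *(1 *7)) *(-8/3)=-28/3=-9.33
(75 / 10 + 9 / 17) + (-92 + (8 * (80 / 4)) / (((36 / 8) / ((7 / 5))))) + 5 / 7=-71711 / 2142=-33.48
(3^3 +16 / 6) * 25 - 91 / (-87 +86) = 2498 / 3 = 832.67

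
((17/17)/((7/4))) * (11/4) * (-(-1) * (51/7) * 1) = 561/49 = 11.45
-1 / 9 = -0.11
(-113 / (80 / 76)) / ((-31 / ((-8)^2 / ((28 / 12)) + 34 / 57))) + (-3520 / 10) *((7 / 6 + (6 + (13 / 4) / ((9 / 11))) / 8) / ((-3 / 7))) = 121813597 / 58590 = 2079.09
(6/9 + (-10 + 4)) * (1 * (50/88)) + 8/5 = -236/165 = -1.43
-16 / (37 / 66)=-28.54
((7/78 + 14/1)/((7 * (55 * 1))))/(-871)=-157/3736590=-0.00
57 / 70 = 0.81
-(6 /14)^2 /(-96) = 3 /1568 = 0.00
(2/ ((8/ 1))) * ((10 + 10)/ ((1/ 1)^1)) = 5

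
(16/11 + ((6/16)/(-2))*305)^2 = 96216481/30976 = 3106.16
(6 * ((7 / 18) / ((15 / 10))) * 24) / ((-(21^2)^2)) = -0.00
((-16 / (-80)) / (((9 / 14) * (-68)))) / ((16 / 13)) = -91 / 24480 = -0.00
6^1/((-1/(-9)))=54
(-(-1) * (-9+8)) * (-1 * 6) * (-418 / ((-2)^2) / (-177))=209 / 59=3.54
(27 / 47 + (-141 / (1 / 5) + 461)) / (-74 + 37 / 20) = 228820 / 67821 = 3.37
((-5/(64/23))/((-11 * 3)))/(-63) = -115/133056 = -0.00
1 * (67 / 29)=67 / 29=2.31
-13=-13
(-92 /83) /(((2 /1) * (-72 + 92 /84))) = 966 /123587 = 0.01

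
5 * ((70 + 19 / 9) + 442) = 23135 / 9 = 2570.56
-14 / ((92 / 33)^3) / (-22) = 22869 / 778688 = 0.03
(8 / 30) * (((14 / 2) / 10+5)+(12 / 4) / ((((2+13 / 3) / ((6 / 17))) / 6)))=14434 / 8075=1.79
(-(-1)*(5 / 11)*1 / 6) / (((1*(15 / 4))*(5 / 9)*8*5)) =1 / 1100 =0.00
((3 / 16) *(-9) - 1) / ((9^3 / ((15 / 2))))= -215 / 7776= -0.03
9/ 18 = 1/ 2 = 0.50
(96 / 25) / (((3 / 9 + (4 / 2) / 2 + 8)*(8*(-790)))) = -9 / 138250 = -0.00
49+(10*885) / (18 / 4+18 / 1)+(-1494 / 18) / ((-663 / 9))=294014 / 663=443.46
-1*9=-9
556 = 556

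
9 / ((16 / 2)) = 9 / 8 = 1.12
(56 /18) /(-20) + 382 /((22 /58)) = 498433 /495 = 1006.94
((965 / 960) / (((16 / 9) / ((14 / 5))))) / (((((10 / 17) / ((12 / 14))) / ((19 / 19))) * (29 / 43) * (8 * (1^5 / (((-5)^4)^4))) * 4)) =7749920654296875 / 475136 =16310952346.90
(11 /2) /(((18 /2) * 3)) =11 /54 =0.20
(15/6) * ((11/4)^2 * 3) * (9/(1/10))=81675/16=5104.69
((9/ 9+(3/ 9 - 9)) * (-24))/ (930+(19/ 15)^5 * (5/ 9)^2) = 452709000/ 2290624849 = 0.20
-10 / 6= -5 / 3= -1.67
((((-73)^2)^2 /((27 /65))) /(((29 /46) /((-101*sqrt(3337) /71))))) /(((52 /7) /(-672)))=258598926264560*sqrt(3337) /18531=806131635148.03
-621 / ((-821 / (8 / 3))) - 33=-25437 / 821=-30.98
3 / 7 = 0.43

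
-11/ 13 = -0.85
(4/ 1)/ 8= 1/ 2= 0.50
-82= -82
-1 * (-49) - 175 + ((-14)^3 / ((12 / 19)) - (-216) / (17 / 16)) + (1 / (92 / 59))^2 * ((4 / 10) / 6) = -3070098781 / 719440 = -4267.35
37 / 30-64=-1883 / 30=-62.77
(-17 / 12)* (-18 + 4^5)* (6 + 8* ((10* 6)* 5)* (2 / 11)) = -6934861 / 11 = -630441.91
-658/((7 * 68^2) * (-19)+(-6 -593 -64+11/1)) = 329/307822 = 0.00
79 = 79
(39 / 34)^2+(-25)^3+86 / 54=-487596725 / 31212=-15622.09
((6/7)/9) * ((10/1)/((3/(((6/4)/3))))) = 10/63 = 0.16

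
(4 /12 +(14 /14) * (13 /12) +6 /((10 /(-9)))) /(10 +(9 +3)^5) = -239 /14930520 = -0.00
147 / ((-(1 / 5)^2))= -3675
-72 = -72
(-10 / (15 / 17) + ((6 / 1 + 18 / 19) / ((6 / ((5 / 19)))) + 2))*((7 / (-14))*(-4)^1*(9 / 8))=-14667 / 722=-20.31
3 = 3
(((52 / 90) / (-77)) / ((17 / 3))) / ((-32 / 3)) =13 / 104720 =0.00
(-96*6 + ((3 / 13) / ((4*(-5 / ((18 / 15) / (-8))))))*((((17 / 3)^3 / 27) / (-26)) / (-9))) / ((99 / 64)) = -113542031774 / 304922475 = -372.36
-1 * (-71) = 71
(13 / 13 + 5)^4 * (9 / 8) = 1458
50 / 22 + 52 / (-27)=103 / 297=0.35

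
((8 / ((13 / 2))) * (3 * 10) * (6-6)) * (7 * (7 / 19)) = 0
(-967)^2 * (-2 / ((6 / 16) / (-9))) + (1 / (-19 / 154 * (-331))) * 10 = 282277188148 / 6289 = 44884272.24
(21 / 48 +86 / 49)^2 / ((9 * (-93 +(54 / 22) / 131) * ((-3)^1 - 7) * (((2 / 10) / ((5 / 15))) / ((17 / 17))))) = 52569121 / 54903532544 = 0.00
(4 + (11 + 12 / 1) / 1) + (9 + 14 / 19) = 698 / 19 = 36.74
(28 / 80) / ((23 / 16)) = 28 / 115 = 0.24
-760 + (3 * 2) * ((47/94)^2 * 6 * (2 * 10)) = -580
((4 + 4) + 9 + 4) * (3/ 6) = 21/ 2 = 10.50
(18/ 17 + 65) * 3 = 3369/ 17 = 198.18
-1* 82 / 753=-82 / 753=-0.11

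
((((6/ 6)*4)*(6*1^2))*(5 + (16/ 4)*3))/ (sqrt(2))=204*sqrt(2)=288.50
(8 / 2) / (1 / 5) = 20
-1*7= -7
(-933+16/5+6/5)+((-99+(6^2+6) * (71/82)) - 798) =-366793/205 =-1789.23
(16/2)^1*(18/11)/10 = 72/55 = 1.31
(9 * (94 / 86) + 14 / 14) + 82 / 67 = 34748 / 2881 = 12.06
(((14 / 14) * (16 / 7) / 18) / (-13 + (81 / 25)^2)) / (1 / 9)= -1250 / 2737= -0.46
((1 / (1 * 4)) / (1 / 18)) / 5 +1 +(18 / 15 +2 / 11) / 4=247 / 110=2.25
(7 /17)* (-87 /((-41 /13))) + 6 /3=9311 /697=13.36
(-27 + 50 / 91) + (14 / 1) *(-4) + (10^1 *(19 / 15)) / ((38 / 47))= -18232 / 273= -66.78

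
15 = 15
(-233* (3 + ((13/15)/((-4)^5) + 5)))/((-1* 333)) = 28628011/5114880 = 5.60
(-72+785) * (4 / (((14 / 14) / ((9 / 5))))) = 25668 / 5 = 5133.60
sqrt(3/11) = sqrt(33)/11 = 0.52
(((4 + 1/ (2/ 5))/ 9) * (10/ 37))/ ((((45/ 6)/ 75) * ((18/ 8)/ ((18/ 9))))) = 5200/ 2997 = 1.74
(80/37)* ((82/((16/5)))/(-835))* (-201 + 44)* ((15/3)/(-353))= -321850/2181187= -0.15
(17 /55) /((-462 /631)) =-10727 /25410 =-0.42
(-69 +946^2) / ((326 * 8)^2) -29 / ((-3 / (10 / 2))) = 988925821 / 20404992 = 48.46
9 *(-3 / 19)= -27 / 19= -1.42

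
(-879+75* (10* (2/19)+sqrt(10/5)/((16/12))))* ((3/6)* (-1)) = 15201/38-225* sqrt(2)/8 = 360.25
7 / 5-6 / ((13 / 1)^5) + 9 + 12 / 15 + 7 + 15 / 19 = 669812002 / 35272835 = 18.99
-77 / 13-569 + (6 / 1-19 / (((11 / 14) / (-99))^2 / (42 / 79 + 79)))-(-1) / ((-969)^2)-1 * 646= -23135274163984895 / 964312947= -23991458.62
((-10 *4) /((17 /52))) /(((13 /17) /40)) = -6400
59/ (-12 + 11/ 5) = -295/ 49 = -6.02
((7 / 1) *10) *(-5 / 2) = -175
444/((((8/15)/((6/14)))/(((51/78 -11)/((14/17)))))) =-22842135/5096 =-4482.37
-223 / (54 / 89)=-19847 / 54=-367.54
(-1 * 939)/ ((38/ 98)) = -46011/ 19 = -2421.63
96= 96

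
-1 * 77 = -77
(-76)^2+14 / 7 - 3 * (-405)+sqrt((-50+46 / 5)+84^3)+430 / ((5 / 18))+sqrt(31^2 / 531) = 31 * sqrt(59) / 177+2 * sqrt(3704145) / 5+8541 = 9312.19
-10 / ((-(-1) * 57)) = -10 / 57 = -0.18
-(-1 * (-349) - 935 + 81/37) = 21601/37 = 583.81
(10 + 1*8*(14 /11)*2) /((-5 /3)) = -1002 /55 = -18.22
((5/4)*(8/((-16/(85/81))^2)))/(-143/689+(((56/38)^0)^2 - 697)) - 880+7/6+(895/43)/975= -76115379681200939/86611670720640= -878.81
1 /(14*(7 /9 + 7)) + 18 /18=989 /980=1.01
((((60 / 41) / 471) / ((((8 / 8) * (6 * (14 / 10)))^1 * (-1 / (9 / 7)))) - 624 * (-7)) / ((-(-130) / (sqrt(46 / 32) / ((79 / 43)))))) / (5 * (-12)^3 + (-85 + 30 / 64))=-236968499448 * sqrt(23) / 452180800109675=-0.00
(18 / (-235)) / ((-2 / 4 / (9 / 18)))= 18 / 235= 0.08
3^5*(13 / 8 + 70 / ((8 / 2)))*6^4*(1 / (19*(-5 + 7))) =3011499 / 19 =158499.95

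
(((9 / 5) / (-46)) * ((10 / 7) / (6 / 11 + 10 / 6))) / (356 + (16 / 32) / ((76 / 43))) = -45144 / 636483715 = -0.00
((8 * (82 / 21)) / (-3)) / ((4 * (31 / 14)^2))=-4592 / 8649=-0.53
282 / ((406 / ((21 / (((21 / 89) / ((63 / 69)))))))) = 37647 / 667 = 56.44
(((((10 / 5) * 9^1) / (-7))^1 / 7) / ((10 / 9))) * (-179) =14499 / 245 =59.18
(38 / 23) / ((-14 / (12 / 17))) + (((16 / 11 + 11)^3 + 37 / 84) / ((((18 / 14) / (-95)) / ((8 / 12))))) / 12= -7932.20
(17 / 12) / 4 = 17 / 48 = 0.35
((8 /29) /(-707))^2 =64 /420373009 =0.00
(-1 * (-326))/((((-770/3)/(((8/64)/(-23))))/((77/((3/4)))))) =163/230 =0.71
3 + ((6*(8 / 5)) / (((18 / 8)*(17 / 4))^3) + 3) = 35881306 / 5969295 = 6.01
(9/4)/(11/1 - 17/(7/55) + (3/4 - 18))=-7/435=-0.02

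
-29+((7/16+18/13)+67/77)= -421345/16016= -26.31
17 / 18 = 0.94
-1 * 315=-315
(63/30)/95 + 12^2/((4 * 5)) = 6861/950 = 7.22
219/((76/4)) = 11.53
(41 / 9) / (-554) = -41 / 4986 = -0.01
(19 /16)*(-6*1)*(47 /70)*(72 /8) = -24111 /560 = -43.06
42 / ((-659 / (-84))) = 5.35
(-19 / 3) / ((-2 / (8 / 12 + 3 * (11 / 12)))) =779 / 72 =10.82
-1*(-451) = 451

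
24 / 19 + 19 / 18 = 793 / 342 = 2.32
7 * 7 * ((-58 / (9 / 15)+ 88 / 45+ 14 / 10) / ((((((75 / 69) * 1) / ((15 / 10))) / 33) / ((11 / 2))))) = -572605033 / 500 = -1145210.07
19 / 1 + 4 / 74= 705 / 37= 19.05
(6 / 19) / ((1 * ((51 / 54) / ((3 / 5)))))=324 / 1615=0.20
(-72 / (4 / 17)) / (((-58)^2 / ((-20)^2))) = -30600 / 841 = -36.39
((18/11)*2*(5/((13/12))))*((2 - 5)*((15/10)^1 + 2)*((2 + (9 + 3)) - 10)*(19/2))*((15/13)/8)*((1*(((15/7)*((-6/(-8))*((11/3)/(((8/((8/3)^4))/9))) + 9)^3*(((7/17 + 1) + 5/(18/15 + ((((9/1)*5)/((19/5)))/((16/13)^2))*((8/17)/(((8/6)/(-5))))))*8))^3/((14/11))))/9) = -99140878590092918099494713275488251548153267222632038400000/2671843507923785782472336760177141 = -37105795416563336861011110.00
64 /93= 0.69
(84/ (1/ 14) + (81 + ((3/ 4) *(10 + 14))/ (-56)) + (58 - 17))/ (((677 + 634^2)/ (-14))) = -36335/ 805266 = -0.05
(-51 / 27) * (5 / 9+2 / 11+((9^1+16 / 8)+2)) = -23120 / 891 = -25.95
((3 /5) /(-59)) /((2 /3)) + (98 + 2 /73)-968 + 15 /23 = -861172621 /990610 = -869.34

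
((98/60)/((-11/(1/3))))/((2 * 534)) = -49/1057320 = -0.00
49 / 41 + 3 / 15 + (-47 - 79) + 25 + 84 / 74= -746893 / 7585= -98.47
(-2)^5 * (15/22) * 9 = -2160/11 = -196.36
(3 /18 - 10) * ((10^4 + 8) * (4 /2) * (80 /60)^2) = -1049728 /3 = -349909.33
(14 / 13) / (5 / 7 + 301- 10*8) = 0.00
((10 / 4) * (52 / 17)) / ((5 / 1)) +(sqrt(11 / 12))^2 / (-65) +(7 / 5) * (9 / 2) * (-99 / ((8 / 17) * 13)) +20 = -4266307 / 53040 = -80.44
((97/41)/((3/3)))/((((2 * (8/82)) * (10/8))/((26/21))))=1261/105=12.01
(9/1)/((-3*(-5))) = 3/5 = 0.60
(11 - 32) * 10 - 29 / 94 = -19769 / 94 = -210.31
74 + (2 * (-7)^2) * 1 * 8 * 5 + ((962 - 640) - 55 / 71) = 306381 / 71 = 4315.23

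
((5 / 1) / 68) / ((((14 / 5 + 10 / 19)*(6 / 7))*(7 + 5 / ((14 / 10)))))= 23275 / 9540672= 0.00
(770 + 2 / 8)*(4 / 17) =3081 / 17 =181.24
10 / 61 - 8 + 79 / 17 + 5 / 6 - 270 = -1694597 / 6222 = -272.36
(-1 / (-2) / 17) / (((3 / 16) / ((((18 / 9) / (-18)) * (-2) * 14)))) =224 / 459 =0.49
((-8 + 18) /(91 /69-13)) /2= -345 /806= -0.43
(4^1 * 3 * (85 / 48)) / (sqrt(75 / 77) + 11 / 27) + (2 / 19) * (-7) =-39473483 / 3447208 + 309825 * sqrt(231) / 181432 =14.50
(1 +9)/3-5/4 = 25/12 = 2.08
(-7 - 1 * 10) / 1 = -17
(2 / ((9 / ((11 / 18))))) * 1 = 11 / 81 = 0.14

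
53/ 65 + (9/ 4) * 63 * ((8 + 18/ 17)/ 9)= 317117/ 2210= 143.49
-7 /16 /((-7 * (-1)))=-1 /16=-0.06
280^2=78400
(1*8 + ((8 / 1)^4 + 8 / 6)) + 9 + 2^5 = 12439 / 3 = 4146.33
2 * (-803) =-1606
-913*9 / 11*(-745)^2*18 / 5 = -1492573230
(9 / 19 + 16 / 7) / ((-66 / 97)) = -4.06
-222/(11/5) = -1110/11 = -100.91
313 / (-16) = -19.56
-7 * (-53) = 371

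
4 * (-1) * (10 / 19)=-40 / 19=-2.11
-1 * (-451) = 451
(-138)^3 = -2628072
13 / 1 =13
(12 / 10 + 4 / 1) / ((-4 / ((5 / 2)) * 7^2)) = -13 / 196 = -0.07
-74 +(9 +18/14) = -63.71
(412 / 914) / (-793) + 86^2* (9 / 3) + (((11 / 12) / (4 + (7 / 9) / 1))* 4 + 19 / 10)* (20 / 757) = 261741898375176 / 11796514951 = 22188.07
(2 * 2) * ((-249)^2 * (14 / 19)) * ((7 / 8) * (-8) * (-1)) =24304392 / 19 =1279178.53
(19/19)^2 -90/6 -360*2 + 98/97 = -71100/97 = -732.99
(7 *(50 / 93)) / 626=175 / 29109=0.01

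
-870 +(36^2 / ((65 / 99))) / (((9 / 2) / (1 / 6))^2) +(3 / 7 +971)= 47382 / 455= 104.14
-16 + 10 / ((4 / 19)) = 63 / 2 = 31.50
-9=-9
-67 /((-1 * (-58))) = -67 /58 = -1.16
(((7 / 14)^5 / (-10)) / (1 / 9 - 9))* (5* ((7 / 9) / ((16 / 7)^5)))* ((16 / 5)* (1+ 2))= 0.00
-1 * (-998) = 998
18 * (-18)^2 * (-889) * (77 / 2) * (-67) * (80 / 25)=213980792256 / 5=42796158451.20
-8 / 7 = -1.14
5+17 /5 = 8.40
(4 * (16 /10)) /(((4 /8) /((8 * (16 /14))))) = 4096 /35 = 117.03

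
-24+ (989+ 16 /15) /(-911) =-25.09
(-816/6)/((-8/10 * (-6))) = -85/3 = -28.33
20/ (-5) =-4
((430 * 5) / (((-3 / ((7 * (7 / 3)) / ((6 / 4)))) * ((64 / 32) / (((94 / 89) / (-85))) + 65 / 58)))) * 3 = 146.47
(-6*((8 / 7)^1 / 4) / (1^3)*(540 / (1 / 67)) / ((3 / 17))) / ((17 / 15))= -2170800 / 7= -310114.29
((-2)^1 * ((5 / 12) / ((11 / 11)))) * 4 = -10 / 3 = -3.33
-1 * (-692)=692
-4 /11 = -0.36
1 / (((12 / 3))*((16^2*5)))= 1 / 5120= 0.00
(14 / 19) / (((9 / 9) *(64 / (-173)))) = -1211 / 608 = -1.99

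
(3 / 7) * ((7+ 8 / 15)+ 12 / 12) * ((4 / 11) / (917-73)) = 128 / 81235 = 0.00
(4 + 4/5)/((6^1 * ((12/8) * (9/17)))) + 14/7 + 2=676/135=5.01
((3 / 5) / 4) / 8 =3 / 160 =0.02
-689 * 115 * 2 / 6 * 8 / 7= -633880 / 21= -30184.76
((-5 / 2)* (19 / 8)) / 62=-95 / 992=-0.10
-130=-130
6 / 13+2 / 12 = 49 / 78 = 0.63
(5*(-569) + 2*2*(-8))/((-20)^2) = -2877/400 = -7.19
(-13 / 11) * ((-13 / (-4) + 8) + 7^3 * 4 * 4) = -6499.11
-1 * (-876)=876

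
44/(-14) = -22/7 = -3.14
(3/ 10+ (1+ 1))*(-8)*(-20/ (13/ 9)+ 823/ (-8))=279197/ 130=2147.67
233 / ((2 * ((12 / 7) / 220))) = 89705 / 6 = 14950.83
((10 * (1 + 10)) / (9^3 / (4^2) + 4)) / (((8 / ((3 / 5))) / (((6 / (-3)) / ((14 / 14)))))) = -264 / 793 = -0.33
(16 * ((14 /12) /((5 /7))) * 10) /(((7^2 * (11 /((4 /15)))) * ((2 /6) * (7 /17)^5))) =32.77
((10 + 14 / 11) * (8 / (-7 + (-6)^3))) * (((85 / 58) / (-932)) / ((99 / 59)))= 621860 / 1640917179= 0.00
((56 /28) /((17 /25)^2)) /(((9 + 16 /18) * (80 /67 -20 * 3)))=-75375 /10134074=-0.01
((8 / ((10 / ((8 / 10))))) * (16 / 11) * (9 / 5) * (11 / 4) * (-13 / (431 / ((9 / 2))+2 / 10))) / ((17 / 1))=-67392 / 1835575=-0.04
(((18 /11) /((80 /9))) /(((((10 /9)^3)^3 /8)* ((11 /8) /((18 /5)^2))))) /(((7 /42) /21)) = 160137547184727 /236328125000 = 677.61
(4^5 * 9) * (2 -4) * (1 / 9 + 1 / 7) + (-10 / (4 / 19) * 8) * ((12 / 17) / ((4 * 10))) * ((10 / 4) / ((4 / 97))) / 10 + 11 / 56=-4721.60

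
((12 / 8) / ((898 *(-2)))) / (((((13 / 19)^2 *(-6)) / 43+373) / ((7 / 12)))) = -108661 / 83177285920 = -0.00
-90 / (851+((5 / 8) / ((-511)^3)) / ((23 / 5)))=-2209647681360 / 20893446409279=-0.11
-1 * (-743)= 743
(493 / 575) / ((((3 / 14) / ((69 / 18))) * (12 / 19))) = 65569 / 2700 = 24.28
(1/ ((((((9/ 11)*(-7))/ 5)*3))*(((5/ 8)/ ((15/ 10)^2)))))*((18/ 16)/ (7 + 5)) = -11/ 112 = -0.10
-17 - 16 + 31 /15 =-464 /15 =-30.93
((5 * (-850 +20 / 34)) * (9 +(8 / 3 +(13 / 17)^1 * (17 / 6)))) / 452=-129.98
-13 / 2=-6.50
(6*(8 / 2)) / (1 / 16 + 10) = 384 / 161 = 2.39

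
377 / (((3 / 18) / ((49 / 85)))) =110838 / 85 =1303.98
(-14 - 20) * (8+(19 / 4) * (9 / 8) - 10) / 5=-1819 / 80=-22.74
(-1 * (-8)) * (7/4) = 14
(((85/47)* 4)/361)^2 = 0.00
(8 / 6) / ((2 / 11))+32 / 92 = 530 / 69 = 7.68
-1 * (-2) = 2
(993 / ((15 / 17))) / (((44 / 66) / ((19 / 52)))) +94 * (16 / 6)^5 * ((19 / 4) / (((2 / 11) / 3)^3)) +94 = 1265796678251 / 4680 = 270469375.69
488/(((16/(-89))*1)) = -5429/2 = -2714.50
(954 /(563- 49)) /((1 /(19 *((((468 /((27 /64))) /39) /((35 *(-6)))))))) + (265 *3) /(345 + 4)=-23531629 /9417765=-2.50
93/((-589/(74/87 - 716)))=112.92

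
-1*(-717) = 717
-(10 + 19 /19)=-11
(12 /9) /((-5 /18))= -4.80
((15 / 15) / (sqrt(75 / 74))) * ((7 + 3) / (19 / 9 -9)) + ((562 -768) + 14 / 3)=-604 / 3 -3 * sqrt(222) / 31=-202.78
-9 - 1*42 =-51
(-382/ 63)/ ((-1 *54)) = 191/ 1701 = 0.11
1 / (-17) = -1 / 17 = -0.06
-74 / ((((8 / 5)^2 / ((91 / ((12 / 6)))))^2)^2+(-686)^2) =-26787094140625 / 170349991276621594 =-0.00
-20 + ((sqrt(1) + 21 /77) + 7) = -129 /11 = -11.73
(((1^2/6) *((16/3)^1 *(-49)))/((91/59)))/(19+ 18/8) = -13216/9945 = -1.33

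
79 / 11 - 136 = -1417 / 11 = -128.82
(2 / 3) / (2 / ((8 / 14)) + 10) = 0.05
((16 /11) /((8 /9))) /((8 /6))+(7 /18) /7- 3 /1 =-170 /99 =-1.72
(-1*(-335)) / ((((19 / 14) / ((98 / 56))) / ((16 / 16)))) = 16415 / 38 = 431.97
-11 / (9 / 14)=-154 / 9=-17.11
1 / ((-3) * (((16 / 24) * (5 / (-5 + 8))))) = -3 / 10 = -0.30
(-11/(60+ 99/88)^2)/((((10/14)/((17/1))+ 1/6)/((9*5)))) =-2513280/3958781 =-0.63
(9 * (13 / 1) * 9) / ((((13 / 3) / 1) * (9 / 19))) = 513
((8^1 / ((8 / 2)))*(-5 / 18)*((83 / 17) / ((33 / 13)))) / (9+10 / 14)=-37765 / 343332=-0.11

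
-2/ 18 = -1/ 9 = -0.11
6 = 6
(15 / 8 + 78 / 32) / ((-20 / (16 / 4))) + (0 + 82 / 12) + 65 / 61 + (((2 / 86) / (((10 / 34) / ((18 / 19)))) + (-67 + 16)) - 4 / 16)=-527937511 / 11960880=-44.14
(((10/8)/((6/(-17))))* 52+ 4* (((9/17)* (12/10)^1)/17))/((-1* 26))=1595429/225420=7.08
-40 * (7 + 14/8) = -350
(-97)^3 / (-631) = 912673 / 631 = 1446.39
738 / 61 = 12.10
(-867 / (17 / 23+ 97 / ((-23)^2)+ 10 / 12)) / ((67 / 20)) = -55037160 / 373391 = -147.40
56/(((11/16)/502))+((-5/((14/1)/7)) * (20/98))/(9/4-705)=61953901388/1515129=40890.18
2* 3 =6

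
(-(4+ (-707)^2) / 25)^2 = 249853021609 / 625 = 399764834.57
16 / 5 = 3.20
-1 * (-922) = 922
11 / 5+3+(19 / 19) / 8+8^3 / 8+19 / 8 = 717 / 10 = 71.70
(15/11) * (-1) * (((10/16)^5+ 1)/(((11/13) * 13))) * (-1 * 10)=244725/180224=1.36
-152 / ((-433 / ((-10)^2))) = 15200 / 433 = 35.10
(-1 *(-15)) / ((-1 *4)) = -15 / 4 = -3.75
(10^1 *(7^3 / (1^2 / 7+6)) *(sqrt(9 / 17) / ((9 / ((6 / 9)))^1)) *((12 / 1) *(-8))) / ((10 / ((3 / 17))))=-153664 *sqrt(17) / 12427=-50.98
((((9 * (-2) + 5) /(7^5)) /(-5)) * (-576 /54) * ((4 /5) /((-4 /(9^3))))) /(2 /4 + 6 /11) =2223936 /9664025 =0.23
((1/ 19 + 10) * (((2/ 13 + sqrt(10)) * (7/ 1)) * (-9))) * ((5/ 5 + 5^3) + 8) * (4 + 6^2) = -64496880 * sqrt(10)/ 19 - 128993760/ 247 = -11256823.14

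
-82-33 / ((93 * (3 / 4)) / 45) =-3202 / 31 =-103.29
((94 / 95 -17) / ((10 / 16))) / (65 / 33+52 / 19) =-30888 / 5675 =-5.44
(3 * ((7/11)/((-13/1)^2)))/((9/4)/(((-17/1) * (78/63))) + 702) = 952/59151807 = 0.00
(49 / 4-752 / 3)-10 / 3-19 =-1043 / 4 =-260.75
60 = 60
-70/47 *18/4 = -315/47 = -6.70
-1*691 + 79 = -612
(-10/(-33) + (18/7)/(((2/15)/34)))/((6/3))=75770/231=328.01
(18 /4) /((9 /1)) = 0.50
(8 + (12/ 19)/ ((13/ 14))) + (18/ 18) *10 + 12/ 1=7578/ 247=30.68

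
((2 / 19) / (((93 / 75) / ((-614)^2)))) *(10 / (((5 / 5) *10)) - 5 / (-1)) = 113098800 / 589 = 192018.34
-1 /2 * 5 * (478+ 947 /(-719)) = -1713675 /1438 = -1191.71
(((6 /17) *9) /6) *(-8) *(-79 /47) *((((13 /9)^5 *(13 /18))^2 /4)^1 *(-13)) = -23927133420787987 /50146933255182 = -477.14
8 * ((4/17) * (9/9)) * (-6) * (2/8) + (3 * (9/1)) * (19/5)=99.78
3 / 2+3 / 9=1.83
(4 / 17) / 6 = 2 / 51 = 0.04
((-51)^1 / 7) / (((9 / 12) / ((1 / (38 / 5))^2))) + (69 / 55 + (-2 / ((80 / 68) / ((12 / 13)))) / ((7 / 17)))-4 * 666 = -963650278 / 361361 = -2666.72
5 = 5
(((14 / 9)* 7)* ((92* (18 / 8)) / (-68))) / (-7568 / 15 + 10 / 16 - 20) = 67620 / 1068773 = 0.06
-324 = -324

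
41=41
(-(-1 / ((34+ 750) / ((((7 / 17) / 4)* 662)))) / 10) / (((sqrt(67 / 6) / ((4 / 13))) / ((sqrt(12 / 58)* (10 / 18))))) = 331* sqrt(1943) / 72139704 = 0.00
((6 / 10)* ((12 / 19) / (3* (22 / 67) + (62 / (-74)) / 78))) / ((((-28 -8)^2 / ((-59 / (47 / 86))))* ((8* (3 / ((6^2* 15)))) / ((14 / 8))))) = -1716957879 / 1345922456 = -1.28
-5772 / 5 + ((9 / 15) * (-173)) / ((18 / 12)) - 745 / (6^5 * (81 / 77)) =-3853745833 / 3149280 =-1223.69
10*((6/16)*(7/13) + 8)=4265/52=82.02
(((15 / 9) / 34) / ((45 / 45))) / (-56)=-5 / 5712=-0.00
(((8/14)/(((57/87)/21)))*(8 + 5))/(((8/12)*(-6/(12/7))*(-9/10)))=15080/133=113.38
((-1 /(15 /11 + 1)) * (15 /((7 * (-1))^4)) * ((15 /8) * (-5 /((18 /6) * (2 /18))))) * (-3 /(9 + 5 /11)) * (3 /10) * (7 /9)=-81675 /14839552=-0.01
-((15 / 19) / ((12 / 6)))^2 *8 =-450 / 361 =-1.25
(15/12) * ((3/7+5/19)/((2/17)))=1955/266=7.35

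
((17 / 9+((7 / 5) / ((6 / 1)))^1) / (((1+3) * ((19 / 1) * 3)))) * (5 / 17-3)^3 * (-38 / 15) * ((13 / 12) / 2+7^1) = 420625357 / 119385900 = 3.52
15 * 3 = 45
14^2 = 196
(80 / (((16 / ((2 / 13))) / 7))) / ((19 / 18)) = 1260 / 247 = 5.10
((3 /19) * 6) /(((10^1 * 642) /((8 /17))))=12 /172805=0.00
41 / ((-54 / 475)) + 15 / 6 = -9670 / 27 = -358.15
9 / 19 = 0.47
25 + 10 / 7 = 185 / 7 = 26.43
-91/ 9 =-10.11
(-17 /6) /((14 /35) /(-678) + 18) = -9605 /61018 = -0.16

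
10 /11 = 0.91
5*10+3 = 53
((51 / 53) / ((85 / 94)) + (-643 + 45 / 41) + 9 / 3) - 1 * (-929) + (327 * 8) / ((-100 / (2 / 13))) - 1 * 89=198.14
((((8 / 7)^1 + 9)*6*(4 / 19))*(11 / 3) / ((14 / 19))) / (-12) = -781 / 147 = -5.31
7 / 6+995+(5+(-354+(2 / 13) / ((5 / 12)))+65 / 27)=2281301 / 3510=649.94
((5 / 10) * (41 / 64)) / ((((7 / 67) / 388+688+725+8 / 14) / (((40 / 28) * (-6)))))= -3996885 / 2057843752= -0.00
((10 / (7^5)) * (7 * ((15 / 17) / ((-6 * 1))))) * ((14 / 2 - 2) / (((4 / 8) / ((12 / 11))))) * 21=-9000 / 64141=-0.14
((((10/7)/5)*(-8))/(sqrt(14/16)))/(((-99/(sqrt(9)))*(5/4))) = 128*sqrt(14)/8085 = 0.06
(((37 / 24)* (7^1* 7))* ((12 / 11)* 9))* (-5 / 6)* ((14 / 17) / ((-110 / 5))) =23.14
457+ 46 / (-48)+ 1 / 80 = 109453 / 240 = 456.05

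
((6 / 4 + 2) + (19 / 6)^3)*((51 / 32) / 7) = 8.03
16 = 16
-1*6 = -6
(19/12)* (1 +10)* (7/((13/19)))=178.19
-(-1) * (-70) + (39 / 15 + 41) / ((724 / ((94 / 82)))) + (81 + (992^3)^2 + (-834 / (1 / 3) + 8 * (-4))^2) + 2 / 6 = 212155218704904266577509 / 222630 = 952949821250075311.40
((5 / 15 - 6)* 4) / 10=-34 / 15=-2.27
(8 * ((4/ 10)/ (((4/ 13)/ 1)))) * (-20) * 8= -1664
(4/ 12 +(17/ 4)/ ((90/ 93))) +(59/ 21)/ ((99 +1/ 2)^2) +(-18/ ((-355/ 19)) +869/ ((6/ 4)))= 585.02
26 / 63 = 0.41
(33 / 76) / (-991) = -33 / 75316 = -0.00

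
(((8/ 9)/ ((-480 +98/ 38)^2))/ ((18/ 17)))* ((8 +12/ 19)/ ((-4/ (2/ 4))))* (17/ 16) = -225131/ 53319410568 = -0.00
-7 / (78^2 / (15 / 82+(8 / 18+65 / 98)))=-5834 / 3928743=-0.00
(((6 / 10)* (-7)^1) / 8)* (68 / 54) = -119 / 180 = -0.66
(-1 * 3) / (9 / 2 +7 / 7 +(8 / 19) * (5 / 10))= -114 / 217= -0.53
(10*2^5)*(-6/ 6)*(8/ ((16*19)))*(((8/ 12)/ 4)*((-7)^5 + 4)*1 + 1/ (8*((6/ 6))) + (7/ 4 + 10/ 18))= 4029220/ 171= 23562.69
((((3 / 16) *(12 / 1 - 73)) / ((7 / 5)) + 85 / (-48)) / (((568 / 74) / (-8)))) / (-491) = -30895 / 1464162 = -0.02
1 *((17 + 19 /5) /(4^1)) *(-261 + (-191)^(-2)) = -49512008 /36481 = -1357.20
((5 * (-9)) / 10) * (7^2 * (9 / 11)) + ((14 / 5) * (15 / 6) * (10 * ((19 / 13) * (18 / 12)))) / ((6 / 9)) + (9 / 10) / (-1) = 69903 / 1430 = 48.88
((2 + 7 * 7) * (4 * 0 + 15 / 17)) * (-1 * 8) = -360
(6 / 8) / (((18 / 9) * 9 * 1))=1 / 24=0.04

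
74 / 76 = 37 / 38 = 0.97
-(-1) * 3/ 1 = 3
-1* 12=-12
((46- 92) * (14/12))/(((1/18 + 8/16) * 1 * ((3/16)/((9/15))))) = -309.12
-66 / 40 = -1.65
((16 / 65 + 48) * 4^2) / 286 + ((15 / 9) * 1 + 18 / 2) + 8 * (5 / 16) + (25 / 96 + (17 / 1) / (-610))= 876254939 / 54431520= 16.10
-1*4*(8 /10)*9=-144 /5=-28.80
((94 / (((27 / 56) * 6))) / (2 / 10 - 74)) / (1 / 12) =-52640 / 9963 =-5.28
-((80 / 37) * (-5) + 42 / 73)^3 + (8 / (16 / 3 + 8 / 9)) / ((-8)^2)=9466360977499837 / 8827785389248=1072.34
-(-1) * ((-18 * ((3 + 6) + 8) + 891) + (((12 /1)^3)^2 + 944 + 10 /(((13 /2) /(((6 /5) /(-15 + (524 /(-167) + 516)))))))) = 2987513.00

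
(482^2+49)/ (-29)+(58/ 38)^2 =-83862264/ 10469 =-8010.53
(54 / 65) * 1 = 54 / 65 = 0.83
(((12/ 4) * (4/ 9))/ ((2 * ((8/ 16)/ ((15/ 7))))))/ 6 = 10/ 21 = 0.48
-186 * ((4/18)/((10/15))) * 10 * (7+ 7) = -8680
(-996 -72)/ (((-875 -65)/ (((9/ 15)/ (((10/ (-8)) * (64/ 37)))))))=-29637/ 94000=-0.32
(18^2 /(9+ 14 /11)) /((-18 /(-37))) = 64.83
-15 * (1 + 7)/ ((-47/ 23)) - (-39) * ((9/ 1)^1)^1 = 19257/ 47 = 409.72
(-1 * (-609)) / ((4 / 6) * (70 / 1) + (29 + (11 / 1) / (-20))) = 36540 / 4507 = 8.11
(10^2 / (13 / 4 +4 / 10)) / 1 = 2000 / 73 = 27.40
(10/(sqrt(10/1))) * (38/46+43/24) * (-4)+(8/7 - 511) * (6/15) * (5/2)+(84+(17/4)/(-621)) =-7404923/17388 - 1445 * sqrt(10)/138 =-458.98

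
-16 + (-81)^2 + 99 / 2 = 13189 / 2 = 6594.50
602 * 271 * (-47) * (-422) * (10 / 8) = 4044698035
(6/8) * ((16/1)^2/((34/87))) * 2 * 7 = 116928/17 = 6878.12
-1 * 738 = -738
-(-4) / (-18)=-2 / 9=-0.22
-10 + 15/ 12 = -35/ 4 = -8.75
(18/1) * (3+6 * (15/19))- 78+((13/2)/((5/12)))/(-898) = 2612439/42655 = 61.25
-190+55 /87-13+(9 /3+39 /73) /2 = -200.60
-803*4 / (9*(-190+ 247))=-3212 / 513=-6.26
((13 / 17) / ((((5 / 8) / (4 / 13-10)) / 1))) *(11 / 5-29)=317.82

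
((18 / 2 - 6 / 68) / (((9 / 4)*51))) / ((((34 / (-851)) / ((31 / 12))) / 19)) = -50625139 / 530604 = -95.41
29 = 29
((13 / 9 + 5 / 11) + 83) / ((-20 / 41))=-68921 / 396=-174.04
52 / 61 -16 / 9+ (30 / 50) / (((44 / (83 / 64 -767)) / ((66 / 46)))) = -51417845 / 3232512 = -15.91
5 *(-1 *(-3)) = 15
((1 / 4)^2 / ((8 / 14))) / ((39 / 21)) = 49 / 832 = 0.06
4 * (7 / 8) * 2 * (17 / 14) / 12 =17 / 24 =0.71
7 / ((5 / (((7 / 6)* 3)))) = 49 / 10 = 4.90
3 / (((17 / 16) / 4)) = 192 / 17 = 11.29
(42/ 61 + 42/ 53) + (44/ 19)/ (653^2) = 38791421800/ 26193025643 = 1.48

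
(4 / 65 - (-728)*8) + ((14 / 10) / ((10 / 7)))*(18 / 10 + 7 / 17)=160949578 / 27625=5826.23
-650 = -650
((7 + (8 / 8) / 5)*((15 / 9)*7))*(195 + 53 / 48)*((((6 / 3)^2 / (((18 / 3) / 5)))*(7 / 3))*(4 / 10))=461237 / 9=51248.56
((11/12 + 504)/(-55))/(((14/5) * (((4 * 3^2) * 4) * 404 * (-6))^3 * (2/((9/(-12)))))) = -6059/209582985188525211648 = -0.00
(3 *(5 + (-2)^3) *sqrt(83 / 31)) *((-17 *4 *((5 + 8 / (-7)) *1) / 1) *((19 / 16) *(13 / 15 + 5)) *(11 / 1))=6331446 *sqrt(2573) / 1085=296000.92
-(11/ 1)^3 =-1331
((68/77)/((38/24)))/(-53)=-816/77539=-0.01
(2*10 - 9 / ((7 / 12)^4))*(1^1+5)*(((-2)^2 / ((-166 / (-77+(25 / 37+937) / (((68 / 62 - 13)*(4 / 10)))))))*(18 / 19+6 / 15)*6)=-530829422452736 / 28719669545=-18483.13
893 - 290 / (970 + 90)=94629 / 106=892.73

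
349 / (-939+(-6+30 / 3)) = -349 / 935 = -0.37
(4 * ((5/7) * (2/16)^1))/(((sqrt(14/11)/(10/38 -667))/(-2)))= 31670 * sqrt(154)/931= 422.14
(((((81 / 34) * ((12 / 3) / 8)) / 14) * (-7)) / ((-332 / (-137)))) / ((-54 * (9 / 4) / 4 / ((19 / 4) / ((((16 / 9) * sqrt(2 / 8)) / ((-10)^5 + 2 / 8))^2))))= 11244903775270281 / 23117824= 486417050.99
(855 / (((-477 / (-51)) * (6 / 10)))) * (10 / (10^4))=323 / 2120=0.15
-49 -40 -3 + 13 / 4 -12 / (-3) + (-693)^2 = 1920657 / 4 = 480164.25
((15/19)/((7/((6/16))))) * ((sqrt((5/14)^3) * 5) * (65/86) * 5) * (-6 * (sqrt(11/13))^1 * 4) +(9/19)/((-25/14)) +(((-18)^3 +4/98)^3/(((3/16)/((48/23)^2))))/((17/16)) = -2179347388862761923524382/502558292075-84375 * sqrt(10010)/2241848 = -4336506676402.46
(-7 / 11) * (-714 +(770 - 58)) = 14 / 11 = 1.27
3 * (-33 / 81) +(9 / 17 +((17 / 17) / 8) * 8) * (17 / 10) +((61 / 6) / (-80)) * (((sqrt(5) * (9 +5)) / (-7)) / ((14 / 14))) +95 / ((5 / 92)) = 61 * sqrt(5) / 240 +78722 / 45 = 1749.95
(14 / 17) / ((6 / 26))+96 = 5078 / 51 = 99.57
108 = 108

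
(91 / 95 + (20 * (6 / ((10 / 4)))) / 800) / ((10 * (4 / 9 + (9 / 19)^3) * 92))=3141783 / 1563862000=0.00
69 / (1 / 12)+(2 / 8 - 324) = 2017 / 4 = 504.25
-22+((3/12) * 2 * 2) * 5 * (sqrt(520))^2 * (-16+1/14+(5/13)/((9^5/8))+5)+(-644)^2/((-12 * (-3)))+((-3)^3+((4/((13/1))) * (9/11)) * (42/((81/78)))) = -76988342813/4546773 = -16932.52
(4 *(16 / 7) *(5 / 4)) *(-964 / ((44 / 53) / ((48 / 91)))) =-49048320 / 7007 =-6999.90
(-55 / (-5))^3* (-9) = -11979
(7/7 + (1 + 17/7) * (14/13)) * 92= 5612/13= 431.69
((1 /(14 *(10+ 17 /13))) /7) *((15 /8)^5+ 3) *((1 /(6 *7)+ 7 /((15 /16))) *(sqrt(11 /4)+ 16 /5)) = 5846225957 *sqrt(11) /66087813120+ 5846225957 /10326220800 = 0.86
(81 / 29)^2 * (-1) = -6561 / 841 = -7.80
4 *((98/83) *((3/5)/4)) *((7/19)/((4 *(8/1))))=1029/126160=0.01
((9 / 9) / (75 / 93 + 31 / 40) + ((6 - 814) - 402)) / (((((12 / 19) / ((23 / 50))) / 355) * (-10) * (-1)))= -7358270239 / 235320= -31269.21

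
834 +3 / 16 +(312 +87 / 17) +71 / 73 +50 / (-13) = 296442351 / 258128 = 1148.43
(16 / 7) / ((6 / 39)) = 104 / 7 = 14.86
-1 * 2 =-2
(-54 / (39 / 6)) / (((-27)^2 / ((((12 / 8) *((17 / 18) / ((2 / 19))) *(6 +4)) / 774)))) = -1615 / 815022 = -0.00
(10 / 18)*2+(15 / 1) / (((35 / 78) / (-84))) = -25262 / 9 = -2806.89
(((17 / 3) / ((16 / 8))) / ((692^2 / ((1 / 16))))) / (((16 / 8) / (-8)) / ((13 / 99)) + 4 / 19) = -0.00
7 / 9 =0.78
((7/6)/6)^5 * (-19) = -319333/60466176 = -0.01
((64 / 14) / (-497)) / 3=-32 / 10437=-0.00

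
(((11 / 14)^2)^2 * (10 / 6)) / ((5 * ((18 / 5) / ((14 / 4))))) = 0.12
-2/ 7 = -0.29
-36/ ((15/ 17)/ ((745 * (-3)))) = 91188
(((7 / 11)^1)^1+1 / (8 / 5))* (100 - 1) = 999 / 8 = 124.88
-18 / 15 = -6 / 5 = -1.20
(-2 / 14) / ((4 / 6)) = -3 / 14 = -0.21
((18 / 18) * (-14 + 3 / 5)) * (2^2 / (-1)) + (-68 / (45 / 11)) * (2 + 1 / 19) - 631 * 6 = -1073458 / 285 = -3766.52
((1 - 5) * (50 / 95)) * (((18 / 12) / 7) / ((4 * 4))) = -0.03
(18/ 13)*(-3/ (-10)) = 27/ 65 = 0.42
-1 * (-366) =366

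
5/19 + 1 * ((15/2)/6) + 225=17215/76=226.51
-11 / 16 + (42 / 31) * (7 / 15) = -137 / 2480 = -0.06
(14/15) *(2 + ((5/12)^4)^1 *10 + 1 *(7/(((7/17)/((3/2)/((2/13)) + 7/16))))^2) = 4354010101/155520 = 27996.46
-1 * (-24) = 24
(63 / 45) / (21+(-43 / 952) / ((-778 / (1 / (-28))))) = 145168576 / 2177528425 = 0.07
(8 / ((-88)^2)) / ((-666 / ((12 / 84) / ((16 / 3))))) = -1 / 24068352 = -0.00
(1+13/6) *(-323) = -6137/6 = -1022.83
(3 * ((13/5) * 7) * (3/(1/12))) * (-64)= -628992/5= -125798.40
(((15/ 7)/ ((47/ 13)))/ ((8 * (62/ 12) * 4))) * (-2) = -585/ 81592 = -0.01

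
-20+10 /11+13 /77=-1457 /77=-18.92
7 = 7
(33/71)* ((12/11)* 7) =252/71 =3.55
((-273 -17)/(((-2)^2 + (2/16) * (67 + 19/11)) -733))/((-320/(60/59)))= -1595/1246788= -0.00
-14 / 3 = -4.67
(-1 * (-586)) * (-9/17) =-5274/17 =-310.24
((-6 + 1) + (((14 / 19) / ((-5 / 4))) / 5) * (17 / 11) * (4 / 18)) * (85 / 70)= -4029493 / 658350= -6.12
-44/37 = -1.19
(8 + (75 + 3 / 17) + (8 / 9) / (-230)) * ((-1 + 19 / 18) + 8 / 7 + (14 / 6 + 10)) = 249513451 / 221697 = 1125.47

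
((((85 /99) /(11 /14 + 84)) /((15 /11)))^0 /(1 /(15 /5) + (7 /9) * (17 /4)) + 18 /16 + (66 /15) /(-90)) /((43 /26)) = 4141111 /5069700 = 0.82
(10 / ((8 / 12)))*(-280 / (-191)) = 4200 / 191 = 21.99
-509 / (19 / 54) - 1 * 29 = -28037 / 19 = -1475.63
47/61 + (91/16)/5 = 9311/4880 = 1.91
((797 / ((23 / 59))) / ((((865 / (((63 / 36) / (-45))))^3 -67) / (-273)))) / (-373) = -4403186697 / 32381913290444153999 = -0.00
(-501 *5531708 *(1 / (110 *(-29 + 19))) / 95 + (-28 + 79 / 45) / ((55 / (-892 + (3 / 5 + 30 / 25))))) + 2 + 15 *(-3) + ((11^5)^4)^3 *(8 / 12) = 47727496998117287108294927047723697924669271561704925391496611840207 / 235125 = 202987759694278733049632900000000000000000000000000000000000000.00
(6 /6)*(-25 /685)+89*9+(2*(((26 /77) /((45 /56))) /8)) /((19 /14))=1032129196 /1288485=801.04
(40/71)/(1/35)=19.72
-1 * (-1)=1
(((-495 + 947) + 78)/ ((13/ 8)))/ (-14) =-2120/ 91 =-23.30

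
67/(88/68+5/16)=18224/437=41.70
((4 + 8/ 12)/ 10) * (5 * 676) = 4732/ 3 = 1577.33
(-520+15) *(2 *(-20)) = 20200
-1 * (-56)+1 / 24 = 56.04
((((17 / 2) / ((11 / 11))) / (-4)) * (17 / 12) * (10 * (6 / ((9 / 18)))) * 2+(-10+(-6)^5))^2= 289578289 / 4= 72394572.25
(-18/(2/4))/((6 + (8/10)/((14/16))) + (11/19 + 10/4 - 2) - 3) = -47880/6641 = -7.21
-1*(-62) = 62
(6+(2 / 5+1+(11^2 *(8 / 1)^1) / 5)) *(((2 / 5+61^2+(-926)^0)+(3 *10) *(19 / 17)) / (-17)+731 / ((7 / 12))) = 2098593162 / 10115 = 207473.37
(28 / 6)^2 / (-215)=-196 / 1935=-0.10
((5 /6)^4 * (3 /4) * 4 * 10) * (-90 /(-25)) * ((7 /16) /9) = 4375 /1728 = 2.53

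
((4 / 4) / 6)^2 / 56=1 / 2016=0.00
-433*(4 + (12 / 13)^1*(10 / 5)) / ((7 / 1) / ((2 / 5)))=-65816 / 455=-144.65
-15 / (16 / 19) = -285 / 16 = -17.81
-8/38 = -4/19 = -0.21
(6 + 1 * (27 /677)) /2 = 4089 /1354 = 3.02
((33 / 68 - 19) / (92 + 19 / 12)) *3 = -11331 / 19091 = -0.59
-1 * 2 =-2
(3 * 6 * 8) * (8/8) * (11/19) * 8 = 12672/19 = 666.95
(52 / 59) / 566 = 26 / 16697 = 0.00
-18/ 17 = -1.06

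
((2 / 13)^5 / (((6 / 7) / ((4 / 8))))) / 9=0.00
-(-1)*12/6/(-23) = -2/23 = -0.09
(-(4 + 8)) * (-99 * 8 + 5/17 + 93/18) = 160454/17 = 9438.47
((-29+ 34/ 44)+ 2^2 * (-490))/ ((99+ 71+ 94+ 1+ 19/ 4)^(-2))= -50925065581/ 352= -144673481.76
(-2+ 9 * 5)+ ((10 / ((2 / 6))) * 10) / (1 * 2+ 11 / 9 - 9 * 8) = 23917 / 619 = 38.64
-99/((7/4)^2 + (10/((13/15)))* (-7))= 20592/16163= 1.27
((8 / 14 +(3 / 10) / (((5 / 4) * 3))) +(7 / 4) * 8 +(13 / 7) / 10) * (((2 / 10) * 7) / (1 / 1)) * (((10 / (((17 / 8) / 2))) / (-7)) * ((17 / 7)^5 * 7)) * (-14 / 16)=867449106 / 60025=14451.46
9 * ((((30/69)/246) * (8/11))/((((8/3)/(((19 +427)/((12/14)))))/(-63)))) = -1475145/10373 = -142.21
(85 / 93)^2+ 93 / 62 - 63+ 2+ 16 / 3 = -922525 / 17298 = -53.33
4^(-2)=1 / 16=0.06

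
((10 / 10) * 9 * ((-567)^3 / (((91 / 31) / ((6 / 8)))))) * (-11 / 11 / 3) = 7265329911 / 52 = 139717882.90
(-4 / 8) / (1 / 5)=-5 / 2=-2.50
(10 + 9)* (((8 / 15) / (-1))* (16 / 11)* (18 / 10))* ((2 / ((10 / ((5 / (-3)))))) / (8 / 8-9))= -304 / 275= -1.11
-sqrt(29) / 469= -0.01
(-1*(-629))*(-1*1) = -629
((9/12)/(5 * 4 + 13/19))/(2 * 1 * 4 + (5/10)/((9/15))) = 57/13886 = 0.00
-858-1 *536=-1394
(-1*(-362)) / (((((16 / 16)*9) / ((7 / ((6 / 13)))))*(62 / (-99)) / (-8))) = 724724 / 93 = 7792.73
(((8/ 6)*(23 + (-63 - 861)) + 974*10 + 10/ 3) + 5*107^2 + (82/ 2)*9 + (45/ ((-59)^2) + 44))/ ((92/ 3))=691326735/ 320252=2158.70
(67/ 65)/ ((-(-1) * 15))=67/ 975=0.07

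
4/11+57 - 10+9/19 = 9998/209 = 47.84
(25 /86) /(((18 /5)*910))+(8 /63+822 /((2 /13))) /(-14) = -752675437 /1972152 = -381.65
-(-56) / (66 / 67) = 1876 / 33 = 56.85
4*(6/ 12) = 2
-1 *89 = -89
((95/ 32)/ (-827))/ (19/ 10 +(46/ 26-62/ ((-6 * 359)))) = -0.00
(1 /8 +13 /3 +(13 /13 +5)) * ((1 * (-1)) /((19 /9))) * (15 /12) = -3765 /608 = -6.19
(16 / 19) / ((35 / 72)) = 1152 / 665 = 1.73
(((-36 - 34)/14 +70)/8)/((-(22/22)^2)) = -65/8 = -8.12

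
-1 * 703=-703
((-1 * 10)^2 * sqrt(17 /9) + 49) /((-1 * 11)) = -100 * sqrt(17) /33- 49 /11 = -16.95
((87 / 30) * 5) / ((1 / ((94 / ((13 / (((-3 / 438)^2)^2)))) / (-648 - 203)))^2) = 64061 / 12633936082771676783806592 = 0.00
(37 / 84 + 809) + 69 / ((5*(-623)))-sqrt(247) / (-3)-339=sqrt(247) / 3 + 17584237 / 37380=475.66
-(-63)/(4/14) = 441/2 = 220.50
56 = 56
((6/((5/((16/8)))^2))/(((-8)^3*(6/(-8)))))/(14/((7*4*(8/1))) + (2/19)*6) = 19/5275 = 0.00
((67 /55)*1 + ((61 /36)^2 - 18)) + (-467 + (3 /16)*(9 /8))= -480.70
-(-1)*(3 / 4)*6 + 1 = 11 / 2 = 5.50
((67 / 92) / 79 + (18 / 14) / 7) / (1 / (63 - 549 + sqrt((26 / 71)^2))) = -592150900 / 6321343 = -93.67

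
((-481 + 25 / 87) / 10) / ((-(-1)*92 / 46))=-20911 / 870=-24.04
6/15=2/5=0.40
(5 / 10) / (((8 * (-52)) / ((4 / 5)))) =-0.00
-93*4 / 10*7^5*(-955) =597085482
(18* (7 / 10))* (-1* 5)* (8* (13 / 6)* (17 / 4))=-4641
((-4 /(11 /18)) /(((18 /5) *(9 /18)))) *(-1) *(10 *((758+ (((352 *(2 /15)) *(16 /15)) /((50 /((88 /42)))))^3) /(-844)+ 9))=45022310703708922552 /153024368642578125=294.22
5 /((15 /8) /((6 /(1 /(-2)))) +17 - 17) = -32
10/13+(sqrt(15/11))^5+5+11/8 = 225 * sqrt(165)/1331+743/104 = 9.32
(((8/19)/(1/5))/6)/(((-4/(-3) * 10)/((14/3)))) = 7/57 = 0.12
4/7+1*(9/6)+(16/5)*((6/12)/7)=23/10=2.30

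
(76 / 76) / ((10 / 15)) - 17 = -15.50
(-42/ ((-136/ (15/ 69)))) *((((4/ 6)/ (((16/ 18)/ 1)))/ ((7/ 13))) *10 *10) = 14625/ 1564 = 9.35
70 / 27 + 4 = 178 / 27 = 6.59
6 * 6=36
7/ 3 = 2.33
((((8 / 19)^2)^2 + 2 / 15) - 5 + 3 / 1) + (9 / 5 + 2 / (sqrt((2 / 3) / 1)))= -68881 / 1954815 + sqrt(6)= 2.41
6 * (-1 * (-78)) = 468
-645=-645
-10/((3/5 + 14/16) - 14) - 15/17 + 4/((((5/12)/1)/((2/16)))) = 47527/42585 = 1.12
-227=-227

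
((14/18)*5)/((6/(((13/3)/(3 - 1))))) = 455/324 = 1.40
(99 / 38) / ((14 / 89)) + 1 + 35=27963 / 532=52.56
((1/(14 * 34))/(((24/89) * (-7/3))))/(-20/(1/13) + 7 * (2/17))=89/6908608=0.00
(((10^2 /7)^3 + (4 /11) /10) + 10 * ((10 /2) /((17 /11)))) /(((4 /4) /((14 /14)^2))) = 945387412 /320705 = 2947.84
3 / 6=1 / 2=0.50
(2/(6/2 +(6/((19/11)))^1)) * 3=38/41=0.93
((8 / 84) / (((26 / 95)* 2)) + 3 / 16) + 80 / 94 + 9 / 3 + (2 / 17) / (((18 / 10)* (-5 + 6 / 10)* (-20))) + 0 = 485250121 / 115171056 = 4.21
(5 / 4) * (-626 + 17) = -3045 / 4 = -761.25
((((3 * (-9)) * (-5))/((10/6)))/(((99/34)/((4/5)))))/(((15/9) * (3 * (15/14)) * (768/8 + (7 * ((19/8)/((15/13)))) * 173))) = 0.00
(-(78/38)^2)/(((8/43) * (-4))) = 65403/11552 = 5.66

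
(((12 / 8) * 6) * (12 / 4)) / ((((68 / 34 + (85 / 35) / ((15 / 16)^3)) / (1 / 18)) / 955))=67685625 / 233764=289.55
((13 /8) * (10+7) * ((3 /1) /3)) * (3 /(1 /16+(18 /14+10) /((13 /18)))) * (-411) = -49593726 /22843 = -2171.07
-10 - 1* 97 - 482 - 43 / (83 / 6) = -49145 / 83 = -592.11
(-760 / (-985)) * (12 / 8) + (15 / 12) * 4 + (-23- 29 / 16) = -58801 / 3152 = -18.66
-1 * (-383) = 383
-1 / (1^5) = -1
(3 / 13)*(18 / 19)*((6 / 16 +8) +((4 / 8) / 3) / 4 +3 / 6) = 963 / 494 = 1.95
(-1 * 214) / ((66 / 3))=-107 / 11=-9.73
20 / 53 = 0.38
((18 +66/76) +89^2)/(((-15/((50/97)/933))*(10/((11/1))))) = -3318865/10317114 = -0.32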